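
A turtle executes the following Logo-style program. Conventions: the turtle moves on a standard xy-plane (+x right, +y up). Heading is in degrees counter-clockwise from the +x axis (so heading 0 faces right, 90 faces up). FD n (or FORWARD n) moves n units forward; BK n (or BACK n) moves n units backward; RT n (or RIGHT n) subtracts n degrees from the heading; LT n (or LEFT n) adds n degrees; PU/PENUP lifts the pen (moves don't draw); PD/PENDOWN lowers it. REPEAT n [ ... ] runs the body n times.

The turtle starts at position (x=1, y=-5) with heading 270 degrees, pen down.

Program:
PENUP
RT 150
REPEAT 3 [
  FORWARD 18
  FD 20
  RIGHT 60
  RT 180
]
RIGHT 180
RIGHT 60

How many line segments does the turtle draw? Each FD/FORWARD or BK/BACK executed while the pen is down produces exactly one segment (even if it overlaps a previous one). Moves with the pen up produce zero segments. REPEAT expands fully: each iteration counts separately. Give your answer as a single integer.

Executing turtle program step by step:
Start: pos=(1,-5), heading=270, pen down
PU: pen up
RT 150: heading 270 -> 120
REPEAT 3 [
  -- iteration 1/3 --
  FD 18: (1,-5) -> (-8,10.588) [heading=120, move]
  FD 20: (-8,10.588) -> (-18,27.909) [heading=120, move]
  RT 60: heading 120 -> 60
  RT 180: heading 60 -> 240
  -- iteration 2/3 --
  FD 18: (-18,27.909) -> (-27,12.321) [heading=240, move]
  FD 20: (-27,12.321) -> (-37,-5) [heading=240, move]
  RT 60: heading 240 -> 180
  RT 180: heading 180 -> 0
  -- iteration 3/3 --
  FD 18: (-37,-5) -> (-19,-5) [heading=0, move]
  FD 20: (-19,-5) -> (1,-5) [heading=0, move]
  RT 60: heading 0 -> 300
  RT 180: heading 300 -> 120
]
RT 180: heading 120 -> 300
RT 60: heading 300 -> 240
Final: pos=(1,-5), heading=240, 0 segment(s) drawn
Segments drawn: 0

Answer: 0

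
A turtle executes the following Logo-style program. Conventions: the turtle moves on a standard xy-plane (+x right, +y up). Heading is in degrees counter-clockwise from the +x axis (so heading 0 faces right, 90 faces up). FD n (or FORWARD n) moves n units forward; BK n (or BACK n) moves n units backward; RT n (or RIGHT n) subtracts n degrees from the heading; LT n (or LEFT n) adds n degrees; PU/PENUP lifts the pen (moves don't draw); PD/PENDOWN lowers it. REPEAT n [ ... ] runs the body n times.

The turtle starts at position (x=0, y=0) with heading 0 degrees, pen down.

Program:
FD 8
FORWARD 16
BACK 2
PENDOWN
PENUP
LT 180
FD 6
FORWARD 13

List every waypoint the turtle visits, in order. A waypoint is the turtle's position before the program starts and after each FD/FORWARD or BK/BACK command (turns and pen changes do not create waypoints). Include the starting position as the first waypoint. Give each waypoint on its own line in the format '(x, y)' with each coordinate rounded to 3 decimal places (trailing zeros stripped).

Executing turtle program step by step:
Start: pos=(0,0), heading=0, pen down
FD 8: (0,0) -> (8,0) [heading=0, draw]
FD 16: (8,0) -> (24,0) [heading=0, draw]
BK 2: (24,0) -> (22,0) [heading=0, draw]
PD: pen down
PU: pen up
LT 180: heading 0 -> 180
FD 6: (22,0) -> (16,0) [heading=180, move]
FD 13: (16,0) -> (3,0) [heading=180, move]
Final: pos=(3,0), heading=180, 3 segment(s) drawn
Waypoints (6 total):
(0, 0)
(8, 0)
(24, 0)
(22, 0)
(16, 0)
(3, 0)

Answer: (0, 0)
(8, 0)
(24, 0)
(22, 0)
(16, 0)
(3, 0)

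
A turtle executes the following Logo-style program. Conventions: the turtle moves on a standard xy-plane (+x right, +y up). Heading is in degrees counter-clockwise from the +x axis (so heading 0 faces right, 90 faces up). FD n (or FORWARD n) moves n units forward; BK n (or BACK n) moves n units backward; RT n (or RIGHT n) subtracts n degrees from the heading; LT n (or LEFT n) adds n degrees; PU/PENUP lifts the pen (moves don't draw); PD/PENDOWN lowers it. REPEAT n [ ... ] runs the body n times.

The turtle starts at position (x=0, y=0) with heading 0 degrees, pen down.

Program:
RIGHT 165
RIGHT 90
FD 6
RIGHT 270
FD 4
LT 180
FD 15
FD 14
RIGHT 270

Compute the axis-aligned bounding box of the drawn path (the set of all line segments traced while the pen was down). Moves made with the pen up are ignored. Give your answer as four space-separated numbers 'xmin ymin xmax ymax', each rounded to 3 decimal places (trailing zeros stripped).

Answer: -5.417 0 22.595 12.266

Derivation:
Executing turtle program step by step:
Start: pos=(0,0), heading=0, pen down
RT 165: heading 0 -> 195
RT 90: heading 195 -> 105
FD 6: (0,0) -> (-1.553,5.796) [heading=105, draw]
RT 270: heading 105 -> 195
FD 4: (-1.553,5.796) -> (-5.417,4.76) [heading=195, draw]
LT 180: heading 195 -> 15
FD 15: (-5.417,4.76) -> (9.072,8.643) [heading=15, draw]
FD 14: (9.072,8.643) -> (22.595,12.266) [heading=15, draw]
RT 270: heading 15 -> 105
Final: pos=(22.595,12.266), heading=105, 4 segment(s) drawn

Segment endpoints: x in {-5.417, -1.553, 0, 9.072, 22.595}, y in {0, 4.76, 5.796, 8.643, 12.266}
xmin=-5.417, ymin=0, xmax=22.595, ymax=12.266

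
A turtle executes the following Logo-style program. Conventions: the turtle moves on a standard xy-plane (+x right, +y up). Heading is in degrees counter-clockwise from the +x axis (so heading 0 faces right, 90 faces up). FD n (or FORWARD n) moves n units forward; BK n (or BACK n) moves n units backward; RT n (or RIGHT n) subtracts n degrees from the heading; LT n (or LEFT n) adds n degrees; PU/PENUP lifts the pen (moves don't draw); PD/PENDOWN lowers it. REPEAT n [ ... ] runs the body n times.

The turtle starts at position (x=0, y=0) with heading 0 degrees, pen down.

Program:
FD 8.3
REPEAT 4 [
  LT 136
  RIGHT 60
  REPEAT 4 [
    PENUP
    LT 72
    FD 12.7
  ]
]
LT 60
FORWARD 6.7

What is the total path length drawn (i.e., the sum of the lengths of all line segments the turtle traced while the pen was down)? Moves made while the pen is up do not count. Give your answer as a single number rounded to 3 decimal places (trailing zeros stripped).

Executing turtle program step by step:
Start: pos=(0,0), heading=0, pen down
FD 8.3: (0,0) -> (8.3,0) [heading=0, draw]
REPEAT 4 [
  -- iteration 1/4 --
  LT 136: heading 0 -> 136
  RT 60: heading 136 -> 76
  REPEAT 4 [
    -- iteration 1/4 --
    PU: pen up
    LT 72: heading 76 -> 148
    FD 12.7: (8.3,0) -> (-2.47,6.73) [heading=148, move]
    -- iteration 2/4 --
    PU: pen up
    LT 72: heading 148 -> 220
    FD 12.7: (-2.47,6.73) -> (-12.199,-1.433) [heading=220, move]
    -- iteration 3/4 --
    PU: pen up
    LT 72: heading 220 -> 292
    FD 12.7: (-12.199,-1.433) -> (-7.441,-13.209) [heading=292, move]
    -- iteration 4/4 --
    PU: pen up
    LT 72: heading 292 -> 4
    FD 12.7: (-7.441,-13.209) -> (5.228,-12.323) [heading=4, move]
  ]
  -- iteration 2/4 --
  LT 136: heading 4 -> 140
  RT 60: heading 140 -> 80
  REPEAT 4 [
    -- iteration 1/4 --
    PU: pen up
    LT 72: heading 80 -> 152
    FD 12.7: (5.228,-12.323) -> (-5.986,-6.36) [heading=152, move]
    -- iteration 2/4 --
    PU: pen up
    LT 72: heading 152 -> 224
    FD 12.7: (-5.986,-6.36) -> (-15.121,-15.183) [heading=224, move]
    -- iteration 3/4 --
    PU: pen up
    LT 72: heading 224 -> 296
    FD 12.7: (-15.121,-15.183) -> (-9.554,-26.597) [heading=296, move]
    -- iteration 4/4 --
    PU: pen up
    LT 72: heading 296 -> 8
    FD 12.7: (-9.554,-26.597) -> (3.022,-24.83) [heading=8, move]
  ]
  -- iteration 3/4 --
  LT 136: heading 8 -> 144
  RT 60: heading 144 -> 84
  REPEAT 4 [
    -- iteration 1/4 --
    PU: pen up
    LT 72: heading 84 -> 156
    FD 12.7: (3.022,-24.83) -> (-8.58,-19.664) [heading=156, move]
    -- iteration 2/4 --
    PU: pen up
    LT 72: heading 156 -> 228
    FD 12.7: (-8.58,-19.664) -> (-17.078,-29.102) [heading=228, move]
    -- iteration 3/4 --
    PU: pen up
    LT 72: heading 228 -> 300
    FD 12.7: (-17.078,-29.102) -> (-10.728,-40.101) [heading=300, move]
    -- iteration 4/4 --
    PU: pen up
    LT 72: heading 300 -> 12
    FD 12.7: (-10.728,-40.101) -> (1.695,-37.46) [heading=12, move]
  ]
  -- iteration 4/4 --
  LT 136: heading 12 -> 148
  RT 60: heading 148 -> 88
  REPEAT 4 [
    -- iteration 1/4 --
    PU: pen up
    LT 72: heading 88 -> 160
    FD 12.7: (1.695,-37.46) -> (-10.239,-33.117) [heading=160, move]
    -- iteration 2/4 --
    PU: pen up
    LT 72: heading 160 -> 232
    FD 12.7: (-10.239,-33.117) -> (-18.058,-43.124) [heading=232, move]
    -- iteration 3/4 --
    PU: pen up
    LT 72: heading 232 -> 304
    FD 12.7: (-18.058,-43.124) -> (-10.956,-53.653) [heading=304, move]
    -- iteration 4/4 --
    PU: pen up
    LT 72: heading 304 -> 16
    FD 12.7: (-10.956,-53.653) -> (1.252,-50.153) [heading=16, move]
  ]
]
LT 60: heading 16 -> 76
FD 6.7: (1.252,-50.153) -> (2.872,-43.652) [heading=76, move]
Final: pos=(2.872,-43.652), heading=76, 1 segment(s) drawn

Segment lengths:
  seg 1: (0,0) -> (8.3,0), length = 8.3
Total = 8.3

Answer: 8.3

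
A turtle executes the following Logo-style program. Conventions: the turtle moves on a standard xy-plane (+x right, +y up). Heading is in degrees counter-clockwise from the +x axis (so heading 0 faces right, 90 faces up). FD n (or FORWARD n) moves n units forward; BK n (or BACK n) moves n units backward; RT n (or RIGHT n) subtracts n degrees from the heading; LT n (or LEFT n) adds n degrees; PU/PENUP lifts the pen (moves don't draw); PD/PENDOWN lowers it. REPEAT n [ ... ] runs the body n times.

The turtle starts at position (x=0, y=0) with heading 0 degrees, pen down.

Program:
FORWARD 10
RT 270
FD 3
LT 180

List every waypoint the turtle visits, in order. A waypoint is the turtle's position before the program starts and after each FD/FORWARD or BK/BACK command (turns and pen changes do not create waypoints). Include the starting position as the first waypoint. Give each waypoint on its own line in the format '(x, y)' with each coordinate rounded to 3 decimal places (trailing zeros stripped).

Answer: (0, 0)
(10, 0)
(10, 3)

Derivation:
Executing turtle program step by step:
Start: pos=(0,0), heading=0, pen down
FD 10: (0,0) -> (10,0) [heading=0, draw]
RT 270: heading 0 -> 90
FD 3: (10,0) -> (10,3) [heading=90, draw]
LT 180: heading 90 -> 270
Final: pos=(10,3), heading=270, 2 segment(s) drawn
Waypoints (3 total):
(0, 0)
(10, 0)
(10, 3)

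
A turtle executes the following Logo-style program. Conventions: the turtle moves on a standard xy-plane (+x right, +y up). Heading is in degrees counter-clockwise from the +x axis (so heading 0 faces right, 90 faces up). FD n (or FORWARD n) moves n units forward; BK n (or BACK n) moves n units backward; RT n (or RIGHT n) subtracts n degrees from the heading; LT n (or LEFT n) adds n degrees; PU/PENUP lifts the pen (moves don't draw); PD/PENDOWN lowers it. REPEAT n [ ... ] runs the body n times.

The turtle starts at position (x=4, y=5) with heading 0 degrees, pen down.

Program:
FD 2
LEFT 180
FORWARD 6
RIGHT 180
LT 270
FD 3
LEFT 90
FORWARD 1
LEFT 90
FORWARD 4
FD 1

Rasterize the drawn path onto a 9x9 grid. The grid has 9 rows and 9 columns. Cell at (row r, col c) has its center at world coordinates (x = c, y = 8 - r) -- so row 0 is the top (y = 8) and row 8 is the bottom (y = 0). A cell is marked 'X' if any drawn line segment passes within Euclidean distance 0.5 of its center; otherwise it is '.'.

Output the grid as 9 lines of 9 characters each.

Segment 0: (4,5) -> (6,5)
Segment 1: (6,5) -> (0,5)
Segment 2: (0,5) -> (-0,2)
Segment 3: (-0,2) -> (1,2)
Segment 4: (1,2) -> (1,6)
Segment 5: (1,6) -> (1,7)

Answer: .........
.X.......
.X.......
XXXXXXX..
XX.......
XX.......
XX.......
.........
.........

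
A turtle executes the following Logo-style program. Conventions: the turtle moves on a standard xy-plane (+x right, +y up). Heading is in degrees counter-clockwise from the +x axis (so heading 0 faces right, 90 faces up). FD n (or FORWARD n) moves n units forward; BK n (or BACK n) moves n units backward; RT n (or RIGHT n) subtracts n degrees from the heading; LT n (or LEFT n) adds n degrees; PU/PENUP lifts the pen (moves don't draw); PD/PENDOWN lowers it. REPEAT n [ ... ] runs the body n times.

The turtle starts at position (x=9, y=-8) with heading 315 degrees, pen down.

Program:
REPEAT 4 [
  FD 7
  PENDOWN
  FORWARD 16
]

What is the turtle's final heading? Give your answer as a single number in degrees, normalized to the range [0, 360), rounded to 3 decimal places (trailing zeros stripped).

Executing turtle program step by step:
Start: pos=(9,-8), heading=315, pen down
REPEAT 4 [
  -- iteration 1/4 --
  FD 7: (9,-8) -> (13.95,-12.95) [heading=315, draw]
  PD: pen down
  FD 16: (13.95,-12.95) -> (25.263,-24.263) [heading=315, draw]
  -- iteration 2/4 --
  FD 7: (25.263,-24.263) -> (30.213,-29.213) [heading=315, draw]
  PD: pen down
  FD 16: (30.213,-29.213) -> (41.527,-40.527) [heading=315, draw]
  -- iteration 3/4 --
  FD 7: (41.527,-40.527) -> (46.477,-45.477) [heading=315, draw]
  PD: pen down
  FD 16: (46.477,-45.477) -> (57.79,-56.79) [heading=315, draw]
  -- iteration 4/4 --
  FD 7: (57.79,-56.79) -> (62.74,-61.74) [heading=315, draw]
  PD: pen down
  FD 16: (62.74,-61.74) -> (74.054,-73.054) [heading=315, draw]
]
Final: pos=(74.054,-73.054), heading=315, 8 segment(s) drawn

Answer: 315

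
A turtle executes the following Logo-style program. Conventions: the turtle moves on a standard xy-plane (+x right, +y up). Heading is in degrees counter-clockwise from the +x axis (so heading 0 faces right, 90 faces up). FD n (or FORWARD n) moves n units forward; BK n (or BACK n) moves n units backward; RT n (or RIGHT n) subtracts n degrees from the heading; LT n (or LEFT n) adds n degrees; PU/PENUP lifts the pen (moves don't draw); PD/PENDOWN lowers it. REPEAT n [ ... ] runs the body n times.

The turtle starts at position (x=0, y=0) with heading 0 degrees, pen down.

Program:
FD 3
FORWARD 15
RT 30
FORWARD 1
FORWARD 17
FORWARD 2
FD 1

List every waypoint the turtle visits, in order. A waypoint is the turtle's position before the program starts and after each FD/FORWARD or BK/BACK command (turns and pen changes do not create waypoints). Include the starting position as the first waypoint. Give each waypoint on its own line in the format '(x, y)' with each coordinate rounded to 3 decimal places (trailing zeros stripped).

Executing turtle program step by step:
Start: pos=(0,0), heading=0, pen down
FD 3: (0,0) -> (3,0) [heading=0, draw]
FD 15: (3,0) -> (18,0) [heading=0, draw]
RT 30: heading 0 -> 330
FD 1: (18,0) -> (18.866,-0.5) [heading=330, draw]
FD 17: (18.866,-0.5) -> (33.588,-9) [heading=330, draw]
FD 2: (33.588,-9) -> (35.321,-10) [heading=330, draw]
FD 1: (35.321,-10) -> (36.187,-10.5) [heading=330, draw]
Final: pos=(36.187,-10.5), heading=330, 6 segment(s) drawn
Waypoints (7 total):
(0, 0)
(3, 0)
(18, 0)
(18.866, -0.5)
(33.588, -9)
(35.321, -10)
(36.187, -10.5)

Answer: (0, 0)
(3, 0)
(18, 0)
(18.866, -0.5)
(33.588, -9)
(35.321, -10)
(36.187, -10.5)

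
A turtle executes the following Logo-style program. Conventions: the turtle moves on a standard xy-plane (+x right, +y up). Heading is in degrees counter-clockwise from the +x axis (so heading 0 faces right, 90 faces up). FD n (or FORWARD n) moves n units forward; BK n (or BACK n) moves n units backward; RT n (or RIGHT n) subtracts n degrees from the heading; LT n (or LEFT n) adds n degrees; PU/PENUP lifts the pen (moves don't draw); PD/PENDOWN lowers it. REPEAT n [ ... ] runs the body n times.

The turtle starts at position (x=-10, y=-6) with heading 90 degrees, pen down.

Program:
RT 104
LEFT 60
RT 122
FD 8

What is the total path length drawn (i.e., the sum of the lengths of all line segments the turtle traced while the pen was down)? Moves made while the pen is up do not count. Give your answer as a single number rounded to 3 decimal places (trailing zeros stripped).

Answer: 8

Derivation:
Executing turtle program step by step:
Start: pos=(-10,-6), heading=90, pen down
RT 104: heading 90 -> 346
LT 60: heading 346 -> 46
RT 122: heading 46 -> 284
FD 8: (-10,-6) -> (-8.065,-13.762) [heading=284, draw]
Final: pos=(-8.065,-13.762), heading=284, 1 segment(s) drawn

Segment lengths:
  seg 1: (-10,-6) -> (-8.065,-13.762), length = 8
Total = 8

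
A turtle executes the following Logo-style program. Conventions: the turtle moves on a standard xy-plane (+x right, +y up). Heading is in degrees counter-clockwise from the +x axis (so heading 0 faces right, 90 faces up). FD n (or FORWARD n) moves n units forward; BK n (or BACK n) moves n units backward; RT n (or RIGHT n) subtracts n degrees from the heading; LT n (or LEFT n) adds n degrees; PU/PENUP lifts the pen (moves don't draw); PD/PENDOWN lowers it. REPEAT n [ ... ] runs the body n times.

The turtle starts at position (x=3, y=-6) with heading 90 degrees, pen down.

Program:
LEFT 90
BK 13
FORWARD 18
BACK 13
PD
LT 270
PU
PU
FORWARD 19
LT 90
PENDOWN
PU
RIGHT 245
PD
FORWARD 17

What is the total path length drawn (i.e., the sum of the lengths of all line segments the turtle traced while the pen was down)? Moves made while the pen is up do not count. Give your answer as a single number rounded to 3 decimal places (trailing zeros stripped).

Executing turtle program step by step:
Start: pos=(3,-6), heading=90, pen down
LT 90: heading 90 -> 180
BK 13: (3,-6) -> (16,-6) [heading=180, draw]
FD 18: (16,-6) -> (-2,-6) [heading=180, draw]
BK 13: (-2,-6) -> (11,-6) [heading=180, draw]
PD: pen down
LT 270: heading 180 -> 90
PU: pen up
PU: pen up
FD 19: (11,-6) -> (11,13) [heading=90, move]
LT 90: heading 90 -> 180
PD: pen down
PU: pen up
RT 245: heading 180 -> 295
PD: pen down
FD 17: (11,13) -> (18.185,-2.407) [heading=295, draw]
Final: pos=(18.185,-2.407), heading=295, 4 segment(s) drawn

Segment lengths:
  seg 1: (3,-6) -> (16,-6), length = 13
  seg 2: (16,-6) -> (-2,-6), length = 18
  seg 3: (-2,-6) -> (11,-6), length = 13
  seg 4: (11,13) -> (18.185,-2.407), length = 17
Total = 61

Answer: 61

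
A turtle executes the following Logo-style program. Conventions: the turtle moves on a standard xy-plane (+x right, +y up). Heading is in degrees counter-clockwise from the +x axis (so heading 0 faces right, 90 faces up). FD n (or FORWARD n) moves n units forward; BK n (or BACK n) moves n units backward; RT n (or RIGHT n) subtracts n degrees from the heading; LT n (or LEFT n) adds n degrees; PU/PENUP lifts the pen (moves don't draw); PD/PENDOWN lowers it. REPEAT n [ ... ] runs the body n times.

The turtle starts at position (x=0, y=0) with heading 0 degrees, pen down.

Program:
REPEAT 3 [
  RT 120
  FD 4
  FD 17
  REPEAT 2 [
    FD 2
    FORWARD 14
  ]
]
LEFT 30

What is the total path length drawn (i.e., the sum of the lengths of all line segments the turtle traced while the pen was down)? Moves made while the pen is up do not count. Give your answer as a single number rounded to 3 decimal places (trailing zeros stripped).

Executing turtle program step by step:
Start: pos=(0,0), heading=0, pen down
REPEAT 3 [
  -- iteration 1/3 --
  RT 120: heading 0 -> 240
  FD 4: (0,0) -> (-2,-3.464) [heading=240, draw]
  FD 17: (-2,-3.464) -> (-10.5,-18.187) [heading=240, draw]
  REPEAT 2 [
    -- iteration 1/2 --
    FD 2: (-10.5,-18.187) -> (-11.5,-19.919) [heading=240, draw]
    FD 14: (-11.5,-19.919) -> (-18.5,-32.043) [heading=240, draw]
    -- iteration 2/2 --
    FD 2: (-18.5,-32.043) -> (-19.5,-33.775) [heading=240, draw]
    FD 14: (-19.5,-33.775) -> (-26.5,-45.899) [heading=240, draw]
  ]
  -- iteration 2/3 --
  RT 120: heading 240 -> 120
  FD 4: (-26.5,-45.899) -> (-28.5,-42.435) [heading=120, draw]
  FD 17: (-28.5,-42.435) -> (-37,-27.713) [heading=120, draw]
  REPEAT 2 [
    -- iteration 1/2 --
    FD 2: (-37,-27.713) -> (-38,-25.981) [heading=120, draw]
    FD 14: (-38,-25.981) -> (-45,-13.856) [heading=120, draw]
    -- iteration 2/2 --
    FD 2: (-45,-13.856) -> (-46,-12.124) [heading=120, draw]
    FD 14: (-46,-12.124) -> (-53,0) [heading=120, draw]
  ]
  -- iteration 3/3 --
  RT 120: heading 120 -> 0
  FD 4: (-53,0) -> (-49,0) [heading=0, draw]
  FD 17: (-49,0) -> (-32,0) [heading=0, draw]
  REPEAT 2 [
    -- iteration 1/2 --
    FD 2: (-32,0) -> (-30,0) [heading=0, draw]
    FD 14: (-30,0) -> (-16,0) [heading=0, draw]
    -- iteration 2/2 --
    FD 2: (-16,0) -> (-14,0) [heading=0, draw]
    FD 14: (-14,0) -> (0,0) [heading=0, draw]
  ]
]
LT 30: heading 0 -> 30
Final: pos=(0,0), heading=30, 18 segment(s) drawn

Segment lengths:
  seg 1: (0,0) -> (-2,-3.464), length = 4
  seg 2: (-2,-3.464) -> (-10.5,-18.187), length = 17
  seg 3: (-10.5,-18.187) -> (-11.5,-19.919), length = 2
  seg 4: (-11.5,-19.919) -> (-18.5,-32.043), length = 14
  seg 5: (-18.5,-32.043) -> (-19.5,-33.775), length = 2
  seg 6: (-19.5,-33.775) -> (-26.5,-45.899), length = 14
  seg 7: (-26.5,-45.899) -> (-28.5,-42.435), length = 4
  seg 8: (-28.5,-42.435) -> (-37,-27.713), length = 17
  seg 9: (-37,-27.713) -> (-38,-25.981), length = 2
  seg 10: (-38,-25.981) -> (-45,-13.856), length = 14
  seg 11: (-45,-13.856) -> (-46,-12.124), length = 2
  seg 12: (-46,-12.124) -> (-53,0), length = 14
  seg 13: (-53,0) -> (-49,0), length = 4
  seg 14: (-49,0) -> (-32,0), length = 17
  seg 15: (-32,0) -> (-30,0), length = 2
  seg 16: (-30,0) -> (-16,0), length = 14
  seg 17: (-16,0) -> (-14,0), length = 2
  seg 18: (-14,0) -> (0,0), length = 14
Total = 159

Answer: 159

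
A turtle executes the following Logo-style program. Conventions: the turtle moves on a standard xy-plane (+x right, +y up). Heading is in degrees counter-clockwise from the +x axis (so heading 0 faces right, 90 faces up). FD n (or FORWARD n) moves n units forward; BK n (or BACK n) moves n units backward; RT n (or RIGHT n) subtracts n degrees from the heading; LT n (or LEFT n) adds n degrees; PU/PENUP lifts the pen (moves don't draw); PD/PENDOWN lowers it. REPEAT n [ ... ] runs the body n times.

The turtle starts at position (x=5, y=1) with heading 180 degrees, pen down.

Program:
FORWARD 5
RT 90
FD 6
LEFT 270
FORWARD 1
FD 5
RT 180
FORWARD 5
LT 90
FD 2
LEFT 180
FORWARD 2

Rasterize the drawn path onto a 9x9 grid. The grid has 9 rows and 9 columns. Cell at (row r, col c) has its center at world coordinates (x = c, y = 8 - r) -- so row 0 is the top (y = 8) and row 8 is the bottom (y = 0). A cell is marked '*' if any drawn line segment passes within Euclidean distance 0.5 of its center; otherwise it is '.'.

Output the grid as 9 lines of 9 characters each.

Segment 0: (5,1) -> (0,1)
Segment 1: (0,1) -> (0,7)
Segment 2: (0,7) -> (1,7)
Segment 3: (1,7) -> (6,7)
Segment 4: (6,7) -> (1,7)
Segment 5: (1,7) -> (1,5)
Segment 6: (1,5) -> (1,7)

Answer: .........
*******..
**.......
**.......
*........
*........
*........
******...
.........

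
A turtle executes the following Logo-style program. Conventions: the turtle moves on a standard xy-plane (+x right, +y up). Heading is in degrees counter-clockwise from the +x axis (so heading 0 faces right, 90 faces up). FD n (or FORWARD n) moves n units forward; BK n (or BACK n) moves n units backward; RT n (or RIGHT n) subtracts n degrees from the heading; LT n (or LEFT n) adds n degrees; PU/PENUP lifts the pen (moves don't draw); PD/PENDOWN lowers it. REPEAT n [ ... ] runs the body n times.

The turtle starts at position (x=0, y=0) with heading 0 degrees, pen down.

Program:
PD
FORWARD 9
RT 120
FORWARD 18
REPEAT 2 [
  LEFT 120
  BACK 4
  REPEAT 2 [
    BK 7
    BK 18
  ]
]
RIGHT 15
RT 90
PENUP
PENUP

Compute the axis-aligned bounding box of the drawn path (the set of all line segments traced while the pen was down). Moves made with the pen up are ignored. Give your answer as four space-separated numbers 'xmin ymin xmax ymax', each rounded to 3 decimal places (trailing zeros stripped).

Executing turtle program step by step:
Start: pos=(0,0), heading=0, pen down
PD: pen down
FD 9: (0,0) -> (9,0) [heading=0, draw]
RT 120: heading 0 -> 240
FD 18: (9,0) -> (0,-15.588) [heading=240, draw]
REPEAT 2 [
  -- iteration 1/2 --
  LT 120: heading 240 -> 0
  BK 4: (0,-15.588) -> (-4,-15.588) [heading=0, draw]
  REPEAT 2 [
    -- iteration 1/2 --
    BK 7: (-4,-15.588) -> (-11,-15.588) [heading=0, draw]
    BK 18: (-11,-15.588) -> (-29,-15.588) [heading=0, draw]
    -- iteration 2/2 --
    BK 7: (-29,-15.588) -> (-36,-15.588) [heading=0, draw]
    BK 18: (-36,-15.588) -> (-54,-15.588) [heading=0, draw]
  ]
  -- iteration 2/2 --
  LT 120: heading 0 -> 120
  BK 4: (-54,-15.588) -> (-52,-19.053) [heading=120, draw]
  REPEAT 2 [
    -- iteration 1/2 --
    BK 7: (-52,-19.053) -> (-48.5,-25.115) [heading=120, draw]
    BK 18: (-48.5,-25.115) -> (-39.5,-40.703) [heading=120, draw]
    -- iteration 2/2 --
    BK 7: (-39.5,-40.703) -> (-36,-46.765) [heading=120, draw]
    BK 18: (-36,-46.765) -> (-27,-62.354) [heading=120, draw]
  ]
]
RT 15: heading 120 -> 105
RT 90: heading 105 -> 15
PU: pen up
PU: pen up
Final: pos=(-27,-62.354), heading=15, 12 segment(s) drawn

Segment endpoints: x in {-54, -52, -48.5, -39.5, -36, -29, -27, -11, -4, 0, 0, 9}, y in {-62.354, -46.765, -40.703, -25.115, -19.053, -15.588, 0}
xmin=-54, ymin=-62.354, xmax=9, ymax=0

Answer: -54 -62.354 9 0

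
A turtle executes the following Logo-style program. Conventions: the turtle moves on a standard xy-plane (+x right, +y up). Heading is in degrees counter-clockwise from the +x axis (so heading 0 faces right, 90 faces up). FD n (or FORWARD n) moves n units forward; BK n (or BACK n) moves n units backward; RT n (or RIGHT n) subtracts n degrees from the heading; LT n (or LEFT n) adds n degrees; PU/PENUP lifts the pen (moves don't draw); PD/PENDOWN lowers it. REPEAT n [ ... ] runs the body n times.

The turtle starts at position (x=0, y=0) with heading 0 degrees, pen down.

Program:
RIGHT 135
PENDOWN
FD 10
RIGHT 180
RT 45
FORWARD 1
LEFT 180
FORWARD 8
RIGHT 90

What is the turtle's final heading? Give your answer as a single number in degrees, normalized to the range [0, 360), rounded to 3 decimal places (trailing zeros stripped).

Executing turtle program step by step:
Start: pos=(0,0), heading=0, pen down
RT 135: heading 0 -> 225
PD: pen down
FD 10: (0,0) -> (-7.071,-7.071) [heading=225, draw]
RT 180: heading 225 -> 45
RT 45: heading 45 -> 0
FD 1: (-7.071,-7.071) -> (-6.071,-7.071) [heading=0, draw]
LT 180: heading 0 -> 180
FD 8: (-6.071,-7.071) -> (-14.071,-7.071) [heading=180, draw]
RT 90: heading 180 -> 90
Final: pos=(-14.071,-7.071), heading=90, 3 segment(s) drawn

Answer: 90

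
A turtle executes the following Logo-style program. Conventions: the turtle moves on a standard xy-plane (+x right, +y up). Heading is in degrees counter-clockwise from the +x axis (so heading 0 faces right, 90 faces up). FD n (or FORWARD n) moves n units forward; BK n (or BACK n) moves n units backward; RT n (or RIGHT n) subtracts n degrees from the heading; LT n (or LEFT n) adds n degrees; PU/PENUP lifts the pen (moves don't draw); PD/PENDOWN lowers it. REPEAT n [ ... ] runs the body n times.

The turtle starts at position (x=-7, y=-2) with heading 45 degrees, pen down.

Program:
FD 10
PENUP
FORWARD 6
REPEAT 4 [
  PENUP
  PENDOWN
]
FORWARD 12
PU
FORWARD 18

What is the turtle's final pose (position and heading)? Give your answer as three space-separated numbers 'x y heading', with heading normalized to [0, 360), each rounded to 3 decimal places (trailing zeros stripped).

Answer: 25.527 30.527 45

Derivation:
Executing turtle program step by step:
Start: pos=(-7,-2), heading=45, pen down
FD 10: (-7,-2) -> (0.071,5.071) [heading=45, draw]
PU: pen up
FD 6: (0.071,5.071) -> (4.314,9.314) [heading=45, move]
REPEAT 4 [
  -- iteration 1/4 --
  PU: pen up
  PD: pen down
  -- iteration 2/4 --
  PU: pen up
  PD: pen down
  -- iteration 3/4 --
  PU: pen up
  PD: pen down
  -- iteration 4/4 --
  PU: pen up
  PD: pen down
]
FD 12: (4.314,9.314) -> (12.799,17.799) [heading=45, draw]
PU: pen up
FD 18: (12.799,17.799) -> (25.527,30.527) [heading=45, move]
Final: pos=(25.527,30.527), heading=45, 2 segment(s) drawn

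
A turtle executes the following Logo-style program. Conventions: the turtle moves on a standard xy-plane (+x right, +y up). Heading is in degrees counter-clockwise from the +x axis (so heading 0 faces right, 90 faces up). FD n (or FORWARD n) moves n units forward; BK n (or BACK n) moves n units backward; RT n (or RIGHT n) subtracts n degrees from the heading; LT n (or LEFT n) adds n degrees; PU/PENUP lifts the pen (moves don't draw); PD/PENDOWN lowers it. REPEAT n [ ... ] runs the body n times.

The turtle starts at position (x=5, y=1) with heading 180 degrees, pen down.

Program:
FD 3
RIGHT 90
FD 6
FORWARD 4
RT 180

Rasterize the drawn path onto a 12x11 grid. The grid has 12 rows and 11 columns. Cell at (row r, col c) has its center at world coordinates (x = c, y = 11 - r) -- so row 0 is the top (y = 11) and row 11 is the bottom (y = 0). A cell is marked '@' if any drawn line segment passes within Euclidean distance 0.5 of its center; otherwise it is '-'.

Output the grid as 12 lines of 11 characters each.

Segment 0: (5,1) -> (2,1)
Segment 1: (2,1) -> (2,7)
Segment 2: (2,7) -> (2,11)

Answer: --@--------
--@--------
--@--------
--@--------
--@--------
--@--------
--@--------
--@--------
--@--------
--@--------
--@@@@-----
-----------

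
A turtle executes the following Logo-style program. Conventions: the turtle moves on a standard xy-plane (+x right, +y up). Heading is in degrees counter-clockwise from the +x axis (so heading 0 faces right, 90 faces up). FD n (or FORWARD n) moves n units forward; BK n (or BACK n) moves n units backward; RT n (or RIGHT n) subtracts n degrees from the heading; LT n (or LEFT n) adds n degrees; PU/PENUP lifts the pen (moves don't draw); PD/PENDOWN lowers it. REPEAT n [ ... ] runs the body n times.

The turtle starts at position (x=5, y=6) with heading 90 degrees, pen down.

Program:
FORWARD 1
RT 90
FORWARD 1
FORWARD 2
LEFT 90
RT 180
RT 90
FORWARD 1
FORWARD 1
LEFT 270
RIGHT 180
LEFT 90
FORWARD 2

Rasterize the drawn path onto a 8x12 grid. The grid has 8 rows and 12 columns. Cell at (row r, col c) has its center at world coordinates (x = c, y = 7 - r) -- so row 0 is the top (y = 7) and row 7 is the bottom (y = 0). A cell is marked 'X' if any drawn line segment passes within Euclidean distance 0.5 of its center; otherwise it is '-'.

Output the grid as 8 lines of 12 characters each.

Segment 0: (5,6) -> (5,7)
Segment 1: (5,7) -> (6,7)
Segment 2: (6,7) -> (8,7)
Segment 3: (8,7) -> (7,7)
Segment 4: (7,7) -> (6,7)
Segment 5: (6,7) -> (8,7)

Answer: -----XXXX---
-----X------
------------
------------
------------
------------
------------
------------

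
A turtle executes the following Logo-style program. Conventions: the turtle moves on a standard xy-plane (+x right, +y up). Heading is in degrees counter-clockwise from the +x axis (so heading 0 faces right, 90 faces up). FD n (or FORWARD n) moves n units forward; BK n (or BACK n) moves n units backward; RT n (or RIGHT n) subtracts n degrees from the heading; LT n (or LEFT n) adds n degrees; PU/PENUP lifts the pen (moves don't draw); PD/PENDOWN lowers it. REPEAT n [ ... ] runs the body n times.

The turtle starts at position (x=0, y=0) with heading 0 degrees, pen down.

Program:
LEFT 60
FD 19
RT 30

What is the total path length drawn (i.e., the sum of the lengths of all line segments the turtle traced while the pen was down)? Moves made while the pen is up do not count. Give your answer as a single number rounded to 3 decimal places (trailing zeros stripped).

Executing turtle program step by step:
Start: pos=(0,0), heading=0, pen down
LT 60: heading 0 -> 60
FD 19: (0,0) -> (9.5,16.454) [heading=60, draw]
RT 30: heading 60 -> 30
Final: pos=(9.5,16.454), heading=30, 1 segment(s) drawn

Segment lengths:
  seg 1: (0,0) -> (9.5,16.454), length = 19
Total = 19

Answer: 19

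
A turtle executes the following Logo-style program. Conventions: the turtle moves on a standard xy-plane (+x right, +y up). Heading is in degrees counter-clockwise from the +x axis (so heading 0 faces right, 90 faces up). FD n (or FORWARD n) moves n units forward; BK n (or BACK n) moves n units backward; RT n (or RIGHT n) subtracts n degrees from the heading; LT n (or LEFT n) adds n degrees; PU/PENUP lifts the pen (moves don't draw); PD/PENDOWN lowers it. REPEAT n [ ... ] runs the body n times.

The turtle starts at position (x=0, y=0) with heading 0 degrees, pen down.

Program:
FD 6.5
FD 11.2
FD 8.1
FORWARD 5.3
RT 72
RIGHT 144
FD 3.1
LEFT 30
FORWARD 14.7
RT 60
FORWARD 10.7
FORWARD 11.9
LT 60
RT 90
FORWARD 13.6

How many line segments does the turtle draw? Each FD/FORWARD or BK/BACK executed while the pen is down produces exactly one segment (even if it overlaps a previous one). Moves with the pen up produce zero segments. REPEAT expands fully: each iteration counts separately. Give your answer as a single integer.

Executing turtle program step by step:
Start: pos=(0,0), heading=0, pen down
FD 6.5: (0,0) -> (6.5,0) [heading=0, draw]
FD 11.2: (6.5,0) -> (17.7,0) [heading=0, draw]
FD 8.1: (17.7,0) -> (25.8,0) [heading=0, draw]
FD 5.3: (25.8,0) -> (31.1,0) [heading=0, draw]
RT 72: heading 0 -> 288
RT 144: heading 288 -> 144
FD 3.1: (31.1,0) -> (28.592,1.822) [heading=144, draw]
LT 30: heading 144 -> 174
FD 14.7: (28.592,1.822) -> (13.973,3.359) [heading=174, draw]
RT 60: heading 174 -> 114
FD 10.7: (13.973,3.359) -> (9.62,13.134) [heading=114, draw]
FD 11.9: (9.62,13.134) -> (4.78,24.005) [heading=114, draw]
LT 60: heading 114 -> 174
RT 90: heading 174 -> 84
FD 13.6: (4.78,24.005) -> (6.202,37.53) [heading=84, draw]
Final: pos=(6.202,37.53), heading=84, 9 segment(s) drawn
Segments drawn: 9

Answer: 9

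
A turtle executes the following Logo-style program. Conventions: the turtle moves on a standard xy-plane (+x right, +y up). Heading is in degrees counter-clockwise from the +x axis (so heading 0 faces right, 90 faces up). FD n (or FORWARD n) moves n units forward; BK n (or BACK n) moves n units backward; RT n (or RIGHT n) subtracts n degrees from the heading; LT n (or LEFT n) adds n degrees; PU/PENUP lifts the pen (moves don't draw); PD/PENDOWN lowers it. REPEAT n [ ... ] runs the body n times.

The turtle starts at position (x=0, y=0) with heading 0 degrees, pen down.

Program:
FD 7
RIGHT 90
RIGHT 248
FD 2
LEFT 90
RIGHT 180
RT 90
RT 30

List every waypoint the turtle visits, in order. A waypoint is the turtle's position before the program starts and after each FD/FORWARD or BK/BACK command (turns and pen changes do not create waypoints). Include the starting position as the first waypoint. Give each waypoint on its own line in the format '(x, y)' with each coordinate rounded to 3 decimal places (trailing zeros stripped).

Executing turtle program step by step:
Start: pos=(0,0), heading=0, pen down
FD 7: (0,0) -> (7,0) [heading=0, draw]
RT 90: heading 0 -> 270
RT 248: heading 270 -> 22
FD 2: (7,0) -> (8.854,0.749) [heading=22, draw]
LT 90: heading 22 -> 112
RT 180: heading 112 -> 292
RT 90: heading 292 -> 202
RT 30: heading 202 -> 172
Final: pos=(8.854,0.749), heading=172, 2 segment(s) drawn
Waypoints (3 total):
(0, 0)
(7, 0)
(8.854, 0.749)

Answer: (0, 0)
(7, 0)
(8.854, 0.749)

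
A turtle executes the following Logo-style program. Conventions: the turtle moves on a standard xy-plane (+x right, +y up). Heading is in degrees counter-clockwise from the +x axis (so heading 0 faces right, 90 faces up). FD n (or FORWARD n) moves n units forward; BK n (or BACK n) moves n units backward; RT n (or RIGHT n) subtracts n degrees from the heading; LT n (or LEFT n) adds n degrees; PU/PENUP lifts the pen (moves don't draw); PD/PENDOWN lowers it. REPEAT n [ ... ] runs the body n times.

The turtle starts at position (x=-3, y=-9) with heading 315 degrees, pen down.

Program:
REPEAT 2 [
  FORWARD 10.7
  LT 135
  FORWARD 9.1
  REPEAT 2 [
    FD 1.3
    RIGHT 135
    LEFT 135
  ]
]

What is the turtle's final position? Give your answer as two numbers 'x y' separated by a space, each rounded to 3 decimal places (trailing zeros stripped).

Executing turtle program step by step:
Start: pos=(-3,-9), heading=315, pen down
REPEAT 2 [
  -- iteration 1/2 --
  FD 10.7: (-3,-9) -> (4.566,-16.566) [heading=315, draw]
  LT 135: heading 315 -> 90
  FD 9.1: (4.566,-16.566) -> (4.566,-7.466) [heading=90, draw]
  REPEAT 2 [
    -- iteration 1/2 --
    FD 1.3: (4.566,-7.466) -> (4.566,-6.166) [heading=90, draw]
    RT 135: heading 90 -> 315
    LT 135: heading 315 -> 90
    -- iteration 2/2 --
    FD 1.3: (4.566,-6.166) -> (4.566,-4.866) [heading=90, draw]
    RT 135: heading 90 -> 315
    LT 135: heading 315 -> 90
  ]
  -- iteration 2/2 --
  FD 10.7: (4.566,-4.866) -> (4.566,5.834) [heading=90, draw]
  LT 135: heading 90 -> 225
  FD 9.1: (4.566,5.834) -> (-1.869,-0.601) [heading=225, draw]
  REPEAT 2 [
    -- iteration 1/2 --
    FD 1.3: (-1.869,-0.601) -> (-2.788,-1.52) [heading=225, draw]
    RT 135: heading 225 -> 90
    LT 135: heading 90 -> 225
    -- iteration 2/2 --
    FD 1.3: (-2.788,-1.52) -> (-3.707,-2.439) [heading=225, draw]
    RT 135: heading 225 -> 90
    LT 135: heading 90 -> 225
  ]
]
Final: pos=(-3.707,-2.439), heading=225, 8 segment(s) drawn

Answer: -3.707 -2.439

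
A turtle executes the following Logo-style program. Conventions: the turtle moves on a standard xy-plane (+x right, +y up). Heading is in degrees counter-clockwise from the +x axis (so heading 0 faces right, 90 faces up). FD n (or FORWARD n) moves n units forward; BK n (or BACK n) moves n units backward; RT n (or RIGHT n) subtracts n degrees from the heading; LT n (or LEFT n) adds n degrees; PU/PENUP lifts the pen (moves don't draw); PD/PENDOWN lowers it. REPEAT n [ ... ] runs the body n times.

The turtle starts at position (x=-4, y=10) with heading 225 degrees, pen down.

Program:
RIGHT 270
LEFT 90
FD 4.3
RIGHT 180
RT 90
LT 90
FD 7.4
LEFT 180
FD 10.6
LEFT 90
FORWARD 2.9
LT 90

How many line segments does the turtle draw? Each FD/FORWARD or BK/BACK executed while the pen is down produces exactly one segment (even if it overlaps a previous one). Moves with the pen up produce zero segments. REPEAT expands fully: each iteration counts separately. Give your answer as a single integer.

Executing turtle program step by step:
Start: pos=(-4,10), heading=225, pen down
RT 270: heading 225 -> 315
LT 90: heading 315 -> 45
FD 4.3: (-4,10) -> (-0.959,13.041) [heading=45, draw]
RT 180: heading 45 -> 225
RT 90: heading 225 -> 135
LT 90: heading 135 -> 225
FD 7.4: (-0.959,13.041) -> (-6.192,7.808) [heading=225, draw]
LT 180: heading 225 -> 45
FD 10.6: (-6.192,7.808) -> (1.303,15.303) [heading=45, draw]
LT 90: heading 45 -> 135
FD 2.9: (1.303,15.303) -> (-0.747,17.354) [heading=135, draw]
LT 90: heading 135 -> 225
Final: pos=(-0.747,17.354), heading=225, 4 segment(s) drawn
Segments drawn: 4

Answer: 4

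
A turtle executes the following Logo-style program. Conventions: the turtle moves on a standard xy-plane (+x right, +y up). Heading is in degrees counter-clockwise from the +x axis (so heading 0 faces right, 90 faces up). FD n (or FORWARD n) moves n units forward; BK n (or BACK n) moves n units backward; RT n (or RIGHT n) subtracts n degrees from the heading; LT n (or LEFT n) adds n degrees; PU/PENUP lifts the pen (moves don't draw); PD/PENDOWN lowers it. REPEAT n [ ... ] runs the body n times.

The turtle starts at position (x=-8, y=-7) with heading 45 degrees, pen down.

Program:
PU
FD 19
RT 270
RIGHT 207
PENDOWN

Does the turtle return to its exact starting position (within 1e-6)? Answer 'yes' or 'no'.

Executing turtle program step by step:
Start: pos=(-8,-7), heading=45, pen down
PU: pen up
FD 19: (-8,-7) -> (5.435,6.435) [heading=45, move]
RT 270: heading 45 -> 135
RT 207: heading 135 -> 288
PD: pen down
Final: pos=(5.435,6.435), heading=288, 0 segment(s) drawn

Start position: (-8, -7)
Final position: (5.435, 6.435)
Distance = 19; >= 1e-6 -> NOT closed

Answer: no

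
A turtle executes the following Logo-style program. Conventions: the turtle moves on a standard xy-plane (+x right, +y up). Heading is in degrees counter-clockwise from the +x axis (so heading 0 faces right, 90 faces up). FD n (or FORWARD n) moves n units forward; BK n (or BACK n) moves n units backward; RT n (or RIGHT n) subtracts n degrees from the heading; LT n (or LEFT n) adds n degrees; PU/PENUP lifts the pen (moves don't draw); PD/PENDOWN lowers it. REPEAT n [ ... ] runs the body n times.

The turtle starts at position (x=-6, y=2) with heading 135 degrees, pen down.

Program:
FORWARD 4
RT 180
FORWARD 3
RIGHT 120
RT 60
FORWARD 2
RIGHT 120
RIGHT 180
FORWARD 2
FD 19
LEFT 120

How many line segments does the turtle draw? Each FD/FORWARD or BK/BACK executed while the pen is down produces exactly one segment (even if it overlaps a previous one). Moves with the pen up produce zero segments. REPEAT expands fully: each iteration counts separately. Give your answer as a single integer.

Answer: 5

Derivation:
Executing turtle program step by step:
Start: pos=(-6,2), heading=135, pen down
FD 4: (-6,2) -> (-8.828,4.828) [heading=135, draw]
RT 180: heading 135 -> 315
FD 3: (-8.828,4.828) -> (-6.707,2.707) [heading=315, draw]
RT 120: heading 315 -> 195
RT 60: heading 195 -> 135
FD 2: (-6.707,2.707) -> (-8.121,4.121) [heading=135, draw]
RT 120: heading 135 -> 15
RT 180: heading 15 -> 195
FD 2: (-8.121,4.121) -> (-10.053,3.604) [heading=195, draw]
FD 19: (-10.053,3.604) -> (-28.406,-1.314) [heading=195, draw]
LT 120: heading 195 -> 315
Final: pos=(-28.406,-1.314), heading=315, 5 segment(s) drawn
Segments drawn: 5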